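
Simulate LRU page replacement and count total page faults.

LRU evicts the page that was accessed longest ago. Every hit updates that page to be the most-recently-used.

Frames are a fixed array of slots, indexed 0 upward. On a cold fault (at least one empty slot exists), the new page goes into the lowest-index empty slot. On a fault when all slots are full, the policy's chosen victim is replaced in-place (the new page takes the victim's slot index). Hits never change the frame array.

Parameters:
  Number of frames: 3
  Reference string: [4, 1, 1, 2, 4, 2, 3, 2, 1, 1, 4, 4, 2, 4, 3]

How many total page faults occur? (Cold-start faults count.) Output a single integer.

Step 0: ref 4 → FAULT, frames=[4,-,-]
Step 1: ref 1 → FAULT, frames=[4,1,-]
Step 2: ref 1 → HIT, frames=[4,1,-]
Step 3: ref 2 → FAULT, frames=[4,1,2]
Step 4: ref 4 → HIT, frames=[4,1,2]
Step 5: ref 2 → HIT, frames=[4,1,2]
Step 6: ref 3 → FAULT (evict 1), frames=[4,3,2]
Step 7: ref 2 → HIT, frames=[4,3,2]
Step 8: ref 1 → FAULT (evict 4), frames=[1,3,2]
Step 9: ref 1 → HIT, frames=[1,3,2]
Step 10: ref 4 → FAULT (evict 3), frames=[1,4,2]
Step 11: ref 4 → HIT, frames=[1,4,2]
Step 12: ref 2 → HIT, frames=[1,4,2]
Step 13: ref 4 → HIT, frames=[1,4,2]
Step 14: ref 3 → FAULT (evict 1), frames=[3,4,2]
Total faults: 7

Answer: 7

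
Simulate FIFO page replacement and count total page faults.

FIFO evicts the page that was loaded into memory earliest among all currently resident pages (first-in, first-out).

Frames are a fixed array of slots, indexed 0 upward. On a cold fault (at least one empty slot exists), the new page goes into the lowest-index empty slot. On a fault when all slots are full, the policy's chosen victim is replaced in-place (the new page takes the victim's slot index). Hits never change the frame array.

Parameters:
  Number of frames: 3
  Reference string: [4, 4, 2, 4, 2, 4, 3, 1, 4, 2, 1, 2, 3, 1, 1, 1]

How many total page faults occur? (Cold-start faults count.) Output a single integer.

Answer: 8

Derivation:
Step 0: ref 4 → FAULT, frames=[4,-,-]
Step 1: ref 4 → HIT, frames=[4,-,-]
Step 2: ref 2 → FAULT, frames=[4,2,-]
Step 3: ref 4 → HIT, frames=[4,2,-]
Step 4: ref 2 → HIT, frames=[4,2,-]
Step 5: ref 4 → HIT, frames=[4,2,-]
Step 6: ref 3 → FAULT, frames=[4,2,3]
Step 7: ref 1 → FAULT (evict 4), frames=[1,2,3]
Step 8: ref 4 → FAULT (evict 2), frames=[1,4,3]
Step 9: ref 2 → FAULT (evict 3), frames=[1,4,2]
Step 10: ref 1 → HIT, frames=[1,4,2]
Step 11: ref 2 → HIT, frames=[1,4,2]
Step 12: ref 3 → FAULT (evict 1), frames=[3,4,2]
Step 13: ref 1 → FAULT (evict 4), frames=[3,1,2]
Step 14: ref 1 → HIT, frames=[3,1,2]
Step 15: ref 1 → HIT, frames=[3,1,2]
Total faults: 8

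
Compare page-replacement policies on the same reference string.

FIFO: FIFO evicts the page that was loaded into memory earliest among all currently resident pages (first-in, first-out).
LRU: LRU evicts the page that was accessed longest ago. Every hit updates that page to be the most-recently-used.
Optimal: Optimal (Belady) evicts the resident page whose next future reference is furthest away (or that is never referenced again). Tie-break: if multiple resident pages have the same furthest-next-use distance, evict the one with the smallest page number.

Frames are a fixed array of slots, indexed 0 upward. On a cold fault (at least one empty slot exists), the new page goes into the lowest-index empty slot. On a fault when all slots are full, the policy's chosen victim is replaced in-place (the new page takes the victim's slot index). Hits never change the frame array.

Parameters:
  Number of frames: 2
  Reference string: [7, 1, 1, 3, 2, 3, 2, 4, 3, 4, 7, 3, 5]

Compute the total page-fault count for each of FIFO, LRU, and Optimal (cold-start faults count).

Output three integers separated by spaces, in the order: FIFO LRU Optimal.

Answer: 8 9 7

Derivation:
--- FIFO ---
  step 0: ref 7 -> FAULT, frames=[7,-] (faults so far: 1)
  step 1: ref 1 -> FAULT, frames=[7,1] (faults so far: 2)
  step 2: ref 1 -> HIT, frames=[7,1] (faults so far: 2)
  step 3: ref 3 -> FAULT, evict 7, frames=[3,1] (faults so far: 3)
  step 4: ref 2 -> FAULT, evict 1, frames=[3,2] (faults so far: 4)
  step 5: ref 3 -> HIT, frames=[3,2] (faults so far: 4)
  step 6: ref 2 -> HIT, frames=[3,2] (faults so far: 4)
  step 7: ref 4 -> FAULT, evict 3, frames=[4,2] (faults so far: 5)
  step 8: ref 3 -> FAULT, evict 2, frames=[4,3] (faults so far: 6)
  step 9: ref 4 -> HIT, frames=[4,3] (faults so far: 6)
  step 10: ref 7 -> FAULT, evict 4, frames=[7,3] (faults so far: 7)
  step 11: ref 3 -> HIT, frames=[7,3] (faults so far: 7)
  step 12: ref 5 -> FAULT, evict 3, frames=[7,5] (faults so far: 8)
  FIFO total faults: 8
--- LRU ---
  step 0: ref 7 -> FAULT, frames=[7,-] (faults so far: 1)
  step 1: ref 1 -> FAULT, frames=[7,1] (faults so far: 2)
  step 2: ref 1 -> HIT, frames=[7,1] (faults so far: 2)
  step 3: ref 3 -> FAULT, evict 7, frames=[3,1] (faults so far: 3)
  step 4: ref 2 -> FAULT, evict 1, frames=[3,2] (faults so far: 4)
  step 5: ref 3 -> HIT, frames=[3,2] (faults so far: 4)
  step 6: ref 2 -> HIT, frames=[3,2] (faults so far: 4)
  step 7: ref 4 -> FAULT, evict 3, frames=[4,2] (faults so far: 5)
  step 8: ref 3 -> FAULT, evict 2, frames=[4,3] (faults so far: 6)
  step 9: ref 4 -> HIT, frames=[4,3] (faults so far: 6)
  step 10: ref 7 -> FAULT, evict 3, frames=[4,7] (faults so far: 7)
  step 11: ref 3 -> FAULT, evict 4, frames=[3,7] (faults so far: 8)
  step 12: ref 5 -> FAULT, evict 7, frames=[3,5] (faults so far: 9)
  LRU total faults: 9
--- Optimal ---
  step 0: ref 7 -> FAULT, frames=[7,-] (faults so far: 1)
  step 1: ref 1 -> FAULT, frames=[7,1] (faults so far: 2)
  step 2: ref 1 -> HIT, frames=[7,1] (faults so far: 2)
  step 3: ref 3 -> FAULT, evict 1, frames=[7,3] (faults so far: 3)
  step 4: ref 2 -> FAULT, evict 7, frames=[2,3] (faults so far: 4)
  step 5: ref 3 -> HIT, frames=[2,3] (faults so far: 4)
  step 6: ref 2 -> HIT, frames=[2,3] (faults so far: 4)
  step 7: ref 4 -> FAULT, evict 2, frames=[4,3] (faults so far: 5)
  step 8: ref 3 -> HIT, frames=[4,3] (faults so far: 5)
  step 9: ref 4 -> HIT, frames=[4,3] (faults so far: 5)
  step 10: ref 7 -> FAULT, evict 4, frames=[7,3] (faults so far: 6)
  step 11: ref 3 -> HIT, frames=[7,3] (faults so far: 6)
  step 12: ref 5 -> FAULT, evict 3, frames=[7,5] (faults so far: 7)
  Optimal total faults: 7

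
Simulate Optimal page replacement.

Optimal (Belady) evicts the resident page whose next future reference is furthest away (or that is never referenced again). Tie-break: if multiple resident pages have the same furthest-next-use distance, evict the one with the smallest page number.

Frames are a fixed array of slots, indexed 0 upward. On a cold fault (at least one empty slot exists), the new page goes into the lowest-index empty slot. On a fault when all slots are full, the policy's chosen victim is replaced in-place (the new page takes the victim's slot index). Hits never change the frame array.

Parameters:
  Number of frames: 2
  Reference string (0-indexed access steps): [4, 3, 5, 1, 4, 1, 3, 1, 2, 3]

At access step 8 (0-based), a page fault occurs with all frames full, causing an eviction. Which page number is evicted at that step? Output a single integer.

Step 0: ref 4 -> FAULT, frames=[4,-]
Step 1: ref 3 -> FAULT, frames=[4,3]
Step 2: ref 5 -> FAULT, evict 3, frames=[4,5]
Step 3: ref 1 -> FAULT, evict 5, frames=[4,1]
Step 4: ref 4 -> HIT, frames=[4,1]
Step 5: ref 1 -> HIT, frames=[4,1]
Step 6: ref 3 -> FAULT, evict 4, frames=[3,1]
Step 7: ref 1 -> HIT, frames=[3,1]
Step 8: ref 2 -> FAULT, evict 1, frames=[3,2]
At step 8: evicted page 1

Answer: 1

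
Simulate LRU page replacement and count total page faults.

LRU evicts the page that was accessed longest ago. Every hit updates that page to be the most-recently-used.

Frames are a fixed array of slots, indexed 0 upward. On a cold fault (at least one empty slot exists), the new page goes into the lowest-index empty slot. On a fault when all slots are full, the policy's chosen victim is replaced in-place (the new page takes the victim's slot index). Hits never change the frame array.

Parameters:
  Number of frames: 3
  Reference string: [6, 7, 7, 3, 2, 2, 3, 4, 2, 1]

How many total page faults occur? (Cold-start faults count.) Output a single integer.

Step 0: ref 6 → FAULT, frames=[6,-,-]
Step 1: ref 7 → FAULT, frames=[6,7,-]
Step 2: ref 7 → HIT, frames=[6,7,-]
Step 3: ref 3 → FAULT, frames=[6,7,3]
Step 4: ref 2 → FAULT (evict 6), frames=[2,7,3]
Step 5: ref 2 → HIT, frames=[2,7,3]
Step 6: ref 3 → HIT, frames=[2,7,3]
Step 7: ref 4 → FAULT (evict 7), frames=[2,4,3]
Step 8: ref 2 → HIT, frames=[2,4,3]
Step 9: ref 1 → FAULT (evict 3), frames=[2,4,1]
Total faults: 6

Answer: 6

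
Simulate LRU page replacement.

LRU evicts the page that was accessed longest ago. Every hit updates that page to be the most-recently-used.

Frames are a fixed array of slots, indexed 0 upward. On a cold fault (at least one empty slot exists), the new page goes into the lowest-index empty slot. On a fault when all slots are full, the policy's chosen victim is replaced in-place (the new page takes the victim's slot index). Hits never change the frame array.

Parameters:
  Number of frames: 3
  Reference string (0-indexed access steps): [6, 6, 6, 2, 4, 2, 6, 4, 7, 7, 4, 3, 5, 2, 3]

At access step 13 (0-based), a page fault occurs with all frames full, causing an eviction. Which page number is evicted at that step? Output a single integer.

Answer: 4

Derivation:
Step 0: ref 6 -> FAULT, frames=[6,-,-]
Step 1: ref 6 -> HIT, frames=[6,-,-]
Step 2: ref 6 -> HIT, frames=[6,-,-]
Step 3: ref 2 -> FAULT, frames=[6,2,-]
Step 4: ref 4 -> FAULT, frames=[6,2,4]
Step 5: ref 2 -> HIT, frames=[6,2,4]
Step 6: ref 6 -> HIT, frames=[6,2,4]
Step 7: ref 4 -> HIT, frames=[6,2,4]
Step 8: ref 7 -> FAULT, evict 2, frames=[6,7,4]
Step 9: ref 7 -> HIT, frames=[6,7,4]
Step 10: ref 4 -> HIT, frames=[6,7,4]
Step 11: ref 3 -> FAULT, evict 6, frames=[3,7,4]
Step 12: ref 5 -> FAULT, evict 7, frames=[3,5,4]
Step 13: ref 2 -> FAULT, evict 4, frames=[3,5,2]
At step 13: evicted page 4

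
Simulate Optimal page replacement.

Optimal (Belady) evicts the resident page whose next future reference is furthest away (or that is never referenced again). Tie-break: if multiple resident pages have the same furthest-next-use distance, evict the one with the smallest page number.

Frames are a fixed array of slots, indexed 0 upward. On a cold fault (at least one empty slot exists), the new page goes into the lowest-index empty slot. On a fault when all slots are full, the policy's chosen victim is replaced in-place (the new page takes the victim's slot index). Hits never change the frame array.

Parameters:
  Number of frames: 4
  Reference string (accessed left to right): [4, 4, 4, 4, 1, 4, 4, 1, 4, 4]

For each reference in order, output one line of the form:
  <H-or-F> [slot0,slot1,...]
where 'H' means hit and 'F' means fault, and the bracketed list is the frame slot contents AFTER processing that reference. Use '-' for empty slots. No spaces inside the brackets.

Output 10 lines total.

F [4,-,-,-]
H [4,-,-,-]
H [4,-,-,-]
H [4,-,-,-]
F [4,1,-,-]
H [4,1,-,-]
H [4,1,-,-]
H [4,1,-,-]
H [4,1,-,-]
H [4,1,-,-]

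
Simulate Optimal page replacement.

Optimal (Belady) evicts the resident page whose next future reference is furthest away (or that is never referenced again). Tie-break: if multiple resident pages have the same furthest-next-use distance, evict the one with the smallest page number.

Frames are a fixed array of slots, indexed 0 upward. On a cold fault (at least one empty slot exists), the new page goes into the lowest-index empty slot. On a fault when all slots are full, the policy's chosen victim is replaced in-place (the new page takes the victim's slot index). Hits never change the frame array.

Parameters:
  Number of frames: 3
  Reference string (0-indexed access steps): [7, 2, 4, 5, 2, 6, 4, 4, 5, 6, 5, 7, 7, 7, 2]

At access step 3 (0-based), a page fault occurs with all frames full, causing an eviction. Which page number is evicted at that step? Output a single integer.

Step 0: ref 7 -> FAULT, frames=[7,-,-]
Step 1: ref 2 -> FAULT, frames=[7,2,-]
Step 2: ref 4 -> FAULT, frames=[7,2,4]
Step 3: ref 5 -> FAULT, evict 7, frames=[5,2,4]
At step 3: evicted page 7

Answer: 7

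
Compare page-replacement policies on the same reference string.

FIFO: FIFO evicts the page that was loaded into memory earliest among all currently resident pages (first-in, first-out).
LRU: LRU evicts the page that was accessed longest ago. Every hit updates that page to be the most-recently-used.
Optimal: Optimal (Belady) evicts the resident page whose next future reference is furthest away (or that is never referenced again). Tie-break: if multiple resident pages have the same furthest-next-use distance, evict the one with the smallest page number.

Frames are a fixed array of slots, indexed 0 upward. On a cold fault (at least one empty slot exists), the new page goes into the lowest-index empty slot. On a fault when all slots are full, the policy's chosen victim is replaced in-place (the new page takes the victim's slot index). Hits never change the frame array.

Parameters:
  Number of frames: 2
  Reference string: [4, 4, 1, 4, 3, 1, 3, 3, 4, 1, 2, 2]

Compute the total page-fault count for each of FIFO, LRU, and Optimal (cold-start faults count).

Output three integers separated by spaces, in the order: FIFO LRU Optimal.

Answer: 6 7 5

Derivation:
--- FIFO ---
  step 0: ref 4 -> FAULT, frames=[4,-] (faults so far: 1)
  step 1: ref 4 -> HIT, frames=[4,-] (faults so far: 1)
  step 2: ref 1 -> FAULT, frames=[4,1] (faults so far: 2)
  step 3: ref 4 -> HIT, frames=[4,1] (faults so far: 2)
  step 4: ref 3 -> FAULT, evict 4, frames=[3,1] (faults so far: 3)
  step 5: ref 1 -> HIT, frames=[3,1] (faults so far: 3)
  step 6: ref 3 -> HIT, frames=[3,1] (faults so far: 3)
  step 7: ref 3 -> HIT, frames=[3,1] (faults so far: 3)
  step 8: ref 4 -> FAULT, evict 1, frames=[3,4] (faults so far: 4)
  step 9: ref 1 -> FAULT, evict 3, frames=[1,4] (faults so far: 5)
  step 10: ref 2 -> FAULT, evict 4, frames=[1,2] (faults so far: 6)
  step 11: ref 2 -> HIT, frames=[1,2] (faults so far: 6)
  FIFO total faults: 6
--- LRU ---
  step 0: ref 4 -> FAULT, frames=[4,-] (faults so far: 1)
  step 1: ref 4 -> HIT, frames=[4,-] (faults so far: 1)
  step 2: ref 1 -> FAULT, frames=[4,1] (faults so far: 2)
  step 3: ref 4 -> HIT, frames=[4,1] (faults so far: 2)
  step 4: ref 3 -> FAULT, evict 1, frames=[4,3] (faults so far: 3)
  step 5: ref 1 -> FAULT, evict 4, frames=[1,3] (faults so far: 4)
  step 6: ref 3 -> HIT, frames=[1,3] (faults so far: 4)
  step 7: ref 3 -> HIT, frames=[1,3] (faults so far: 4)
  step 8: ref 4 -> FAULT, evict 1, frames=[4,3] (faults so far: 5)
  step 9: ref 1 -> FAULT, evict 3, frames=[4,1] (faults so far: 6)
  step 10: ref 2 -> FAULT, evict 4, frames=[2,1] (faults so far: 7)
  step 11: ref 2 -> HIT, frames=[2,1] (faults so far: 7)
  LRU total faults: 7
--- Optimal ---
  step 0: ref 4 -> FAULT, frames=[4,-] (faults so far: 1)
  step 1: ref 4 -> HIT, frames=[4,-] (faults so far: 1)
  step 2: ref 1 -> FAULT, frames=[4,1] (faults so far: 2)
  step 3: ref 4 -> HIT, frames=[4,1] (faults so far: 2)
  step 4: ref 3 -> FAULT, evict 4, frames=[3,1] (faults so far: 3)
  step 5: ref 1 -> HIT, frames=[3,1] (faults so far: 3)
  step 6: ref 3 -> HIT, frames=[3,1] (faults so far: 3)
  step 7: ref 3 -> HIT, frames=[3,1] (faults so far: 3)
  step 8: ref 4 -> FAULT, evict 3, frames=[4,1] (faults so far: 4)
  step 9: ref 1 -> HIT, frames=[4,1] (faults so far: 4)
  step 10: ref 2 -> FAULT, evict 1, frames=[4,2] (faults so far: 5)
  step 11: ref 2 -> HIT, frames=[4,2] (faults so far: 5)
  Optimal total faults: 5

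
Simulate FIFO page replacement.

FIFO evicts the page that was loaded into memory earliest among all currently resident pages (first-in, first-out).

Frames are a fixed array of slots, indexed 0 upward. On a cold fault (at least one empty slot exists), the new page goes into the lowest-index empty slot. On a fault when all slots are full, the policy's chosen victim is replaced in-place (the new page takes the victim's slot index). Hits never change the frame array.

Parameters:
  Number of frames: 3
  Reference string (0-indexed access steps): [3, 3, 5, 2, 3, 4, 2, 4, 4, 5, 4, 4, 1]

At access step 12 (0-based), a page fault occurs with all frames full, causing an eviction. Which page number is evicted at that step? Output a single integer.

Answer: 5

Derivation:
Step 0: ref 3 -> FAULT, frames=[3,-,-]
Step 1: ref 3 -> HIT, frames=[3,-,-]
Step 2: ref 5 -> FAULT, frames=[3,5,-]
Step 3: ref 2 -> FAULT, frames=[3,5,2]
Step 4: ref 3 -> HIT, frames=[3,5,2]
Step 5: ref 4 -> FAULT, evict 3, frames=[4,5,2]
Step 6: ref 2 -> HIT, frames=[4,5,2]
Step 7: ref 4 -> HIT, frames=[4,5,2]
Step 8: ref 4 -> HIT, frames=[4,5,2]
Step 9: ref 5 -> HIT, frames=[4,5,2]
Step 10: ref 4 -> HIT, frames=[4,5,2]
Step 11: ref 4 -> HIT, frames=[4,5,2]
Step 12: ref 1 -> FAULT, evict 5, frames=[4,1,2]
At step 12: evicted page 5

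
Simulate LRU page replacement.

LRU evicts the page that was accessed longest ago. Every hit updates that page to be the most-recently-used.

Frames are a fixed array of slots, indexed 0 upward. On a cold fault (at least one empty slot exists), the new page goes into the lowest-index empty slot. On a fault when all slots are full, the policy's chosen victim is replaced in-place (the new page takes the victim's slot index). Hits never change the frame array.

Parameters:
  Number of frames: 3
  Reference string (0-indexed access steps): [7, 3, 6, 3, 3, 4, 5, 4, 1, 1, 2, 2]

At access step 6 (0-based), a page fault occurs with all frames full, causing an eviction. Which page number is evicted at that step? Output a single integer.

Answer: 6

Derivation:
Step 0: ref 7 -> FAULT, frames=[7,-,-]
Step 1: ref 3 -> FAULT, frames=[7,3,-]
Step 2: ref 6 -> FAULT, frames=[7,3,6]
Step 3: ref 3 -> HIT, frames=[7,3,6]
Step 4: ref 3 -> HIT, frames=[7,3,6]
Step 5: ref 4 -> FAULT, evict 7, frames=[4,3,6]
Step 6: ref 5 -> FAULT, evict 6, frames=[4,3,5]
At step 6: evicted page 6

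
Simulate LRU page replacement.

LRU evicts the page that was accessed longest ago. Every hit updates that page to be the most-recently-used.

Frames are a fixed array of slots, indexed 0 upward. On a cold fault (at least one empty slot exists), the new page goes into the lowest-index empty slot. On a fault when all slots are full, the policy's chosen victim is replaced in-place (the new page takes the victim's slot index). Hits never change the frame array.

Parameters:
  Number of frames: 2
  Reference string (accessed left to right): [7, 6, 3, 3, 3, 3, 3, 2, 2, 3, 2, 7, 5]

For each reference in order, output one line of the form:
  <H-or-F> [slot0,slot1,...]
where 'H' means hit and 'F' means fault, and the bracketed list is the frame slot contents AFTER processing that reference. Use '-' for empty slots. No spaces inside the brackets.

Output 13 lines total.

F [7,-]
F [7,6]
F [3,6]
H [3,6]
H [3,6]
H [3,6]
H [3,6]
F [3,2]
H [3,2]
H [3,2]
H [3,2]
F [7,2]
F [7,5]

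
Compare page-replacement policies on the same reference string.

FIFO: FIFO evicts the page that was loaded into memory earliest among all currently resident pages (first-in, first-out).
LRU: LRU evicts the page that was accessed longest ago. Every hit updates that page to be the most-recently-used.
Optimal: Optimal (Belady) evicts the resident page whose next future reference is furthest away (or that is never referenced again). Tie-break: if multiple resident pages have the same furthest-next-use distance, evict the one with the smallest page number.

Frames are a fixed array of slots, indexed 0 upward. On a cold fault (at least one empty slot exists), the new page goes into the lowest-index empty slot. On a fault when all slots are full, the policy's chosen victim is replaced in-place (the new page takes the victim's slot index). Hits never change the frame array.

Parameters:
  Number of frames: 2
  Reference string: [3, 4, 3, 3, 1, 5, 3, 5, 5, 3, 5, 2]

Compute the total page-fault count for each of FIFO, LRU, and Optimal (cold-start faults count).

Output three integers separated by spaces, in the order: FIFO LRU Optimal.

--- FIFO ---
  step 0: ref 3 -> FAULT, frames=[3,-] (faults so far: 1)
  step 1: ref 4 -> FAULT, frames=[3,4] (faults so far: 2)
  step 2: ref 3 -> HIT, frames=[3,4] (faults so far: 2)
  step 3: ref 3 -> HIT, frames=[3,4] (faults so far: 2)
  step 4: ref 1 -> FAULT, evict 3, frames=[1,4] (faults so far: 3)
  step 5: ref 5 -> FAULT, evict 4, frames=[1,5] (faults so far: 4)
  step 6: ref 3 -> FAULT, evict 1, frames=[3,5] (faults so far: 5)
  step 7: ref 5 -> HIT, frames=[3,5] (faults so far: 5)
  step 8: ref 5 -> HIT, frames=[3,5] (faults so far: 5)
  step 9: ref 3 -> HIT, frames=[3,5] (faults so far: 5)
  step 10: ref 5 -> HIT, frames=[3,5] (faults so far: 5)
  step 11: ref 2 -> FAULT, evict 5, frames=[3,2] (faults so far: 6)
  FIFO total faults: 6
--- LRU ---
  step 0: ref 3 -> FAULT, frames=[3,-] (faults so far: 1)
  step 1: ref 4 -> FAULT, frames=[3,4] (faults so far: 2)
  step 2: ref 3 -> HIT, frames=[3,4] (faults so far: 2)
  step 3: ref 3 -> HIT, frames=[3,4] (faults so far: 2)
  step 4: ref 1 -> FAULT, evict 4, frames=[3,1] (faults so far: 3)
  step 5: ref 5 -> FAULT, evict 3, frames=[5,1] (faults so far: 4)
  step 6: ref 3 -> FAULT, evict 1, frames=[5,3] (faults so far: 5)
  step 7: ref 5 -> HIT, frames=[5,3] (faults so far: 5)
  step 8: ref 5 -> HIT, frames=[5,3] (faults so far: 5)
  step 9: ref 3 -> HIT, frames=[5,3] (faults so far: 5)
  step 10: ref 5 -> HIT, frames=[5,3] (faults so far: 5)
  step 11: ref 2 -> FAULT, evict 3, frames=[5,2] (faults so far: 6)
  LRU total faults: 6
--- Optimal ---
  step 0: ref 3 -> FAULT, frames=[3,-] (faults so far: 1)
  step 1: ref 4 -> FAULT, frames=[3,4] (faults so far: 2)
  step 2: ref 3 -> HIT, frames=[3,4] (faults so far: 2)
  step 3: ref 3 -> HIT, frames=[3,4] (faults so far: 2)
  step 4: ref 1 -> FAULT, evict 4, frames=[3,1] (faults so far: 3)
  step 5: ref 5 -> FAULT, evict 1, frames=[3,5] (faults so far: 4)
  step 6: ref 3 -> HIT, frames=[3,5] (faults so far: 4)
  step 7: ref 5 -> HIT, frames=[3,5] (faults so far: 4)
  step 8: ref 5 -> HIT, frames=[3,5] (faults so far: 4)
  step 9: ref 3 -> HIT, frames=[3,5] (faults so far: 4)
  step 10: ref 5 -> HIT, frames=[3,5] (faults so far: 4)
  step 11: ref 2 -> FAULT, evict 3, frames=[2,5] (faults so far: 5)
  Optimal total faults: 5

Answer: 6 6 5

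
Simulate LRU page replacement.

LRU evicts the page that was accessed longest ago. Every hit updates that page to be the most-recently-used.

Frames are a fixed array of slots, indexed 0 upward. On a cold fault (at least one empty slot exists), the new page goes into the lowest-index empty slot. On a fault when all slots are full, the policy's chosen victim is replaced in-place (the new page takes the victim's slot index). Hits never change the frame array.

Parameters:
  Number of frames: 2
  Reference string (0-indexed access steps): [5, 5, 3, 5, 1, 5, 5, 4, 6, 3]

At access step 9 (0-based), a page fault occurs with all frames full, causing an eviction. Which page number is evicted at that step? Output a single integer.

Step 0: ref 5 -> FAULT, frames=[5,-]
Step 1: ref 5 -> HIT, frames=[5,-]
Step 2: ref 3 -> FAULT, frames=[5,3]
Step 3: ref 5 -> HIT, frames=[5,3]
Step 4: ref 1 -> FAULT, evict 3, frames=[5,1]
Step 5: ref 5 -> HIT, frames=[5,1]
Step 6: ref 5 -> HIT, frames=[5,1]
Step 7: ref 4 -> FAULT, evict 1, frames=[5,4]
Step 8: ref 6 -> FAULT, evict 5, frames=[6,4]
Step 9: ref 3 -> FAULT, evict 4, frames=[6,3]
At step 9: evicted page 4

Answer: 4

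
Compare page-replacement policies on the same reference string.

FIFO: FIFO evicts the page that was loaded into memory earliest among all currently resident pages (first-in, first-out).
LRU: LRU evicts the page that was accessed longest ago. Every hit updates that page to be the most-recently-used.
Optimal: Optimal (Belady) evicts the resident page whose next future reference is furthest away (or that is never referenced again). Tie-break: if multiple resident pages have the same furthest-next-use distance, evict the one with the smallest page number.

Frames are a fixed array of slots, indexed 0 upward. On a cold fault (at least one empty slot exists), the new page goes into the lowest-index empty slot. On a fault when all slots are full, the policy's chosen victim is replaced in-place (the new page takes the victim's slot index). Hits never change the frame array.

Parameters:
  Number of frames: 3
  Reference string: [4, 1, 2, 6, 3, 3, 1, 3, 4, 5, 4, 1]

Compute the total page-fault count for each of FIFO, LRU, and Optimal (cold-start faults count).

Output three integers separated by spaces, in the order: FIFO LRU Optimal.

Answer: 8 9 6

Derivation:
--- FIFO ---
  step 0: ref 4 -> FAULT, frames=[4,-,-] (faults so far: 1)
  step 1: ref 1 -> FAULT, frames=[4,1,-] (faults so far: 2)
  step 2: ref 2 -> FAULT, frames=[4,1,2] (faults so far: 3)
  step 3: ref 6 -> FAULT, evict 4, frames=[6,1,2] (faults so far: 4)
  step 4: ref 3 -> FAULT, evict 1, frames=[6,3,2] (faults so far: 5)
  step 5: ref 3 -> HIT, frames=[6,3,2] (faults so far: 5)
  step 6: ref 1 -> FAULT, evict 2, frames=[6,3,1] (faults so far: 6)
  step 7: ref 3 -> HIT, frames=[6,3,1] (faults so far: 6)
  step 8: ref 4 -> FAULT, evict 6, frames=[4,3,1] (faults so far: 7)
  step 9: ref 5 -> FAULT, evict 3, frames=[4,5,1] (faults so far: 8)
  step 10: ref 4 -> HIT, frames=[4,5,1] (faults so far: 8)
  step 11: ref 1 -> HIT, frames=[4,5,1] (faults so far: 8)
  FIFO total faults: 8
--- LRU ---
  step 0: ref 4 -> FAULT, frames=[4,-,-] (faults so far: 1)
  step 1: ref 1 -> FAULT, frames=[4,1,-] (faults so far: 2)
  step 2: ref 2 -> FAULT, frames=[4,1,2] (faults so far: 3)
  step 3: ref 6 -> FAULT, evict 4, frames=[6,1,2] (faults so far: 4)
  step 4: ref 3 -> FAULT, evict 1, frames=[6,3,2] (faults so far: 5)
  step 5: ref 3 -> HIT, frames=[6,3,2] (faults so far: 5)
  step 6: ref 1 -> FAULT, evict 2, frames=[6,3,1] (faults so far: 6)
  step 7: ref 3 -> HIT, frames=[6,3,1] (faults so far: 6)
  step 8: ref 4 -> FAULT, evict 6, frames=[4,3,1] (faults so far: 7)
  step 9: ref 5 -> FAULT, evict 1, frames=[4,3,5] (faults so far: 8)
  step 10: ref 4 -> HIT, frames=[4,3,5] (faults so far: 8)
  step 11: ref 1 -> FAULT, evict 3, frames=[4,1,5] (faults so far: 9)
  LRU total faults: 9
--- Optimal ---
  step 0: ref 4 -> FAULT, frames=[4,-,-] (faults so far: 1)
  step 1: ref 1 -> FAULT, frames=[4,1,-] (faults so far: 2)
  step 2: ref 2 -> FAULT, frames=[4,1,2] (faults so far: 3)
  step 3: ref 6 -> FAULT, evict 2, frames=[4,1,6] (faults so far: 4)
  step 4: ref 3 -> FAULT, evict 6, frames=[4,1,3] (faults so far: 5)
  step 5: ref 3 -> HIT, frames=[4,1,3] (faults so far: 5)
  step 6: ref 1 -> HIT, frames=[4,1,3] (faults so far: 5)
  step 7: ref 3 -> HIT, frames=[4,1,3] (faults so far: 5)
  step 8: ref 4 -> HIT, frames=[4,1,3] (faults so far: 5)
  step 9: ref 5 -> FAULT, evict 3, frames=[4,1,5] (faults so far: 6)
  step 10: ref 4 -> HIT, frames=[4,1,5] (faults so far: 6)
  step 11: ref 1 -> HIT, frames=[4,1,5] (faults so far: 6)
  Optimal total faults: 6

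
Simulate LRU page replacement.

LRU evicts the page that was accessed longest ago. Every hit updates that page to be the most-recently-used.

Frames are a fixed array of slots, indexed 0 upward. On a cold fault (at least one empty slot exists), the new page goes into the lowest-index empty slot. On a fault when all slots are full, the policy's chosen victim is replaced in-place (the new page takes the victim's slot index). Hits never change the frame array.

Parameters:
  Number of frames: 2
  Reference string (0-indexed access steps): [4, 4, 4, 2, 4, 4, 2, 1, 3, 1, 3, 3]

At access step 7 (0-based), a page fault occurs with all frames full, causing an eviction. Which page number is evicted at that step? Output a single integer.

Answer: 4

Derivation:
Step 0: ref 4 -> FAULT, frames=[4,-]
Step 1: ref 4 -> HIT, frames=[4,-]
Step 2: ref 4 -> HIT, frames=[4,-]
Step 3: ref 2 -> FAULT, frames=[4,2]
Step 4: ref 4 -> HIT, frames=[4,2]
Step 5: ref 4 -> HIT, frames=[4,2]
Step 6: ref 2 -> HIT, frames=[4,2]
Step 7: ref 1 -> FAULT, evict 4, frames=[1,2]
At step 7: evicted page 4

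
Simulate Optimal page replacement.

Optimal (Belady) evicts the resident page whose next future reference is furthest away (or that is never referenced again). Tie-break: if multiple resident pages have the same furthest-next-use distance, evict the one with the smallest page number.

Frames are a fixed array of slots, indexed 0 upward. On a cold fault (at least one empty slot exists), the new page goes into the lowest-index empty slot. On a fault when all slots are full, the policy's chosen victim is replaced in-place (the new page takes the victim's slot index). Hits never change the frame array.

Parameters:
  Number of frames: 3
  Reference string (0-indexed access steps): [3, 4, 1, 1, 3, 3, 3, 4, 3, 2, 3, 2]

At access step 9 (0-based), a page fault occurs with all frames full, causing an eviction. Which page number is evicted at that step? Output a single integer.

Step 0: ref 3 -> FAULT, frames=[3,-,-]
Step 1: ref 4 -> FAULT, frames=[3,4,-]
Step 2: ref 1 -> FAULT, frames=[3,4,1]
Step 3: ref 1 -> HIT, frames=[3,4,1]
Step 4: ref 3 -> HIT, frames=[3,4,1]
Step 5: ref 3 -> HIT, frames=[3,4,1]
Step 6: ref 3 -> HIT, frames=[3,4,1]
Step 7: ref 4 -> HIT, frames=[3,4,1]
Step 8: ref 3 -> HIT, frames=[3,4,1]
Step 9: ref 2 -> FAULT, evict 1, frames=[3,4,2]
At step 9: evicted page 1

Answer: 1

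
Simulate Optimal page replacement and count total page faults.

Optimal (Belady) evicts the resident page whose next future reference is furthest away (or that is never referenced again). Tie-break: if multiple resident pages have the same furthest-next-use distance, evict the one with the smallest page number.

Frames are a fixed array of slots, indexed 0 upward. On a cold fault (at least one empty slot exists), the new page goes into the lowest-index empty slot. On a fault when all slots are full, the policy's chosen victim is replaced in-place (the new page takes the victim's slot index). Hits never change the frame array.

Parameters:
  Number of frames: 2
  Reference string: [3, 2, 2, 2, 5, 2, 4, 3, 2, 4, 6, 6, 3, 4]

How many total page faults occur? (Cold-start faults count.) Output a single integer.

Answer: 8

Derivation:
Step 0: ref 3 → FAULT, frames=[3,-]
Step 1: ref 2 → FAULT, frames=[3,2]
Step 2: ref 2 → HIT, frames=[3,2]
Step 3: ref 2 → HIT, frames=[3,2]
Step 4: ref 5 → FAULT (evict 3), frames=[5,2]
Step 5: ref 2 → HIT, frames=[5,2]
Step 6: ref 4 → FAULT (evict 5), frames=[4,2]
Step 7: ref 3 → FAULT (evict 4), frames=[3,2]
Step 8: ref 2 → HIT, frames=[3,2]
Step 9: ref 4 → FAULT (evict 2), frames=[3,4]
Step 10: ref 6 → FAULT (evict 4), frames=[3,6]
Step 11: ref 6 → HIT, frames=[3,6]
Step 12: ref 3 → HIT, frames=[3,6]
Step 13: ref 4 → FAULT (evict 3), frames=[4,6]
Total faults: 8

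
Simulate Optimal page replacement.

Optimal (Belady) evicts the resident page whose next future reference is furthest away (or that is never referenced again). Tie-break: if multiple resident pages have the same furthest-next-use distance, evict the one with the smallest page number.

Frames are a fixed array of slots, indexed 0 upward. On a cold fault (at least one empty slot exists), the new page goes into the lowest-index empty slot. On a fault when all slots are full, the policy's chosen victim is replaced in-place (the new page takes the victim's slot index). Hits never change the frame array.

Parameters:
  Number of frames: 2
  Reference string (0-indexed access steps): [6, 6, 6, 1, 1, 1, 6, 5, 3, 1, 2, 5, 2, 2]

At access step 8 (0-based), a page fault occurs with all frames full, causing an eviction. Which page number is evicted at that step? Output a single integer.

Answer: 5

Derivation:
Step 0: ref 6 -> FAULT, frames=[6,-]
Step 1: ref 6 -> HIT, frames=[6,-]
Step 2: ref 6 -> HIT, frames=[6,-]
Step 3: ref 1 -> FAULT, frames=[6,1]
Step 4: ref 1 -> HIT, frames=[6,1]
Step 5: ref 1 -> HIT, frames=[6,1]
Step 6: ref 6 -> HIT, frames=[6,1]
Step 7: ref 5 -> FAULT, evict 6, frames=[5,1]
Step 8: ref 3 -> FAULT, evict 5, frames=[3,1]
At step 8: evicted page 5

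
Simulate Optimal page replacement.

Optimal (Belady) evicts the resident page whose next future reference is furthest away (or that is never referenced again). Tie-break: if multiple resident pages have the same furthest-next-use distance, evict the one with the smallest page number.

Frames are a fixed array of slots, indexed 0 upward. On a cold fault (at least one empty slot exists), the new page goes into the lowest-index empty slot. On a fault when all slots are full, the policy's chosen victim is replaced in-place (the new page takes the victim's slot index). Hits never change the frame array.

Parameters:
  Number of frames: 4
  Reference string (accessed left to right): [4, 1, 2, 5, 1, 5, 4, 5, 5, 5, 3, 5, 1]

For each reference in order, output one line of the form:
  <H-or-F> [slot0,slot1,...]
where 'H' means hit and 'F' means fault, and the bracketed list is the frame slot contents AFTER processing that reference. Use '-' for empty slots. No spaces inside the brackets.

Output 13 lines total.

F [4,-,-,-]
F [4,1,-,-]
F [4,1,2,-]
F [4,1,2,5]
H [4,1,2,5]
H [4,1,2,5]
H [4,1,2,5]
H [4,1,2,5]
H [4,1,2,5]
H [4,1,2,5]
F [4,1,3,5]
H [4,1,3,5]
H [4,1,3,5]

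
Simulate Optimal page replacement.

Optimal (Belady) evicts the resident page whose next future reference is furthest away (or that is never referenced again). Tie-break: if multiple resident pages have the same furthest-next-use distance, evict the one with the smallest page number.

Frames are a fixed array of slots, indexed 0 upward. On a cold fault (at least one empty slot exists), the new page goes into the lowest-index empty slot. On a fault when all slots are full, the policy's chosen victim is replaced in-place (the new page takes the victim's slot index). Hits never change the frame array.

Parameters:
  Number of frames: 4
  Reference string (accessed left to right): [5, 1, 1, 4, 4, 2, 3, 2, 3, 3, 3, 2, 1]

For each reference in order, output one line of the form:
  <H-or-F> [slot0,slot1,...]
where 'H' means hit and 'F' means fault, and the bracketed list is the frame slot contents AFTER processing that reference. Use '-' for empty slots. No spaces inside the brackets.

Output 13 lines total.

F [5,-,-,-]
F [5,1,-,-]
H [5,1,-,-]
F [5,1,4,-]
H [5,1,4,-]
F [5,1,4,2]
F [5,1,3,2]
H [5,1,3,2]
H [5,1,3,2]
H [5,1,3,2]
H [5,1,3,2]
H [5,1,3,2]
H [5,1,3,2]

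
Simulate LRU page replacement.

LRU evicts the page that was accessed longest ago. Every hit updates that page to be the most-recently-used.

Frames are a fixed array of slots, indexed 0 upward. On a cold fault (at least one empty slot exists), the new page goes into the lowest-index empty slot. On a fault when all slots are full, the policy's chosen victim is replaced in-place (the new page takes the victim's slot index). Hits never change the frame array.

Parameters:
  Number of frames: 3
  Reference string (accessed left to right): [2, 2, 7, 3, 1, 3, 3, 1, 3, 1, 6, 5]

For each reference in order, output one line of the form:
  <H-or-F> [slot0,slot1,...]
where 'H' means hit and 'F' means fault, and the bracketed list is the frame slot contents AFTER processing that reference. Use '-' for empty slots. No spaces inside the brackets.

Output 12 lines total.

F [2,-,-]
H [2,-,-]
F [2,7,-]
F [2,7,3]
F [1,7,3]
H [1,7,3]
H [1,7,3]
H [1,7,3]
H [1,7,3]
H [1,7,3]
F [1,6,3]
F [1,6,5]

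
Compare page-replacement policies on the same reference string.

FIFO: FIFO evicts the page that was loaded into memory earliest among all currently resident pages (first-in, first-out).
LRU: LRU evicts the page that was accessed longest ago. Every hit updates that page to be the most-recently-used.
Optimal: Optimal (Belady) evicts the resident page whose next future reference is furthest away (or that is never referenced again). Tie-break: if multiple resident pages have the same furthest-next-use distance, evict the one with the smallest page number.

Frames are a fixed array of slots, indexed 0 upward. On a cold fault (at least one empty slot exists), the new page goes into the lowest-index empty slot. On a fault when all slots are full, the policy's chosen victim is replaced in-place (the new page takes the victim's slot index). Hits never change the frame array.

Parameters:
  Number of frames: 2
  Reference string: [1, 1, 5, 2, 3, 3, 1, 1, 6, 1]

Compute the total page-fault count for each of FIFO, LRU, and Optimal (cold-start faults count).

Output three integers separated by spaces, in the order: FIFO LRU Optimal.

Answer: 6 6 5

Derivation:
--- FIFO ---
  step 0: ref 1 -> FAULT, frames=[1,-] (faults so far: 1)
  step 1: ref 1 -> HIT, frames=[1,-] (faults so far: 1)
  step 2: ref 5 -> FAULT, frames=[1,5] (faults so far: 2)
  step 3: ref 2 -> FAULT, evict 1, frames=[2,5] (faults so far: 3)
  step 4: ref 3 -> FAULT, evict 5, frames=[2,3] (faults so far: 4)
  step 5: ref 3 -> HIT, frames=[2,3] (faults so far: 4)
  step 6: ref 1 -> FAULT, evict 2, frames=[1,3] (faults so far: 5)
  step 7: ref 1 -> HIT, frames=[1,3] (faults so far: 5)
  step 8: ref 6 -> FAULT, evict 3, frames=[1,6] (faults so far: 6)
  step 9: ref 1 -> HIT, frames=[1,6] (faults so far: 6)
  FIFO total faults: 6
--- LRU ---
  step 0: ref 1 -> FAULT, frames=[1,-] (faults so far: 1)
  step 1: ref 1 -> HIT, frames=[1,-] (faults so far: 1)
  step 2: ref 5 -> FAULT, frames=[1,5] (faults so far: 2)
  step 3: ref 2 -> FAULT, evict 1, frames=[2,5] (faults so far: 3)
  step 4: ref 3 -> FAULT, evict 5, frames=[2,3] (faults so far: 4)
  step 5: ref 3 -> HIT, frames=[2,3] (faults so far: 4)
  step 6: ref 1 -> FAULT, evict 2, frames=[1,3] (faults so far: 5)
  step 7: ref 1 -> HIT, frames=[1,3] (faults so far: 5)
  step 8: ref 6 -> FAULT, evict 3, frames=[1,6] (faults so far: 6)
  step 9: ref 1 -> HIT, frames=[1,6] (faults so far: 6)
  LRU total faults: 6
--- Optimal ---
  step 0: ref 1 -> FAULT, frames=[1,-] (faults so far: 1)
  step 1: ref 1 -> HIT, frames=[1,-] (faults so far: 1)
  step 2: ref 5 -> FAULT, frames=[1,5] (faults so far: 2)
  step 3: ref 2 -> FAULT, evict 5, frames=[1,2] (faults so far: 3)
  step 4: ref 3 -> FAULT, evict 2, frames=[1,3] (faults so far: 4)
  step 5: ref 3 -> HIT, frames=[1,3] (faults so far: 4)
  step 6: ref 1 -> HIT, frames=[1,3] (faults so far: 4)
  step 7: ref 1 -> HIT, frames=[1,3] (faults so far: 4)
  step 8: ref 6 -> FAULT, evict 3, frames=[1,6] (faults so far: 5)
  step 9: ref 1 -> HIT, frames=[1,6] (faults so far: 5)
  Optimal total faults: 5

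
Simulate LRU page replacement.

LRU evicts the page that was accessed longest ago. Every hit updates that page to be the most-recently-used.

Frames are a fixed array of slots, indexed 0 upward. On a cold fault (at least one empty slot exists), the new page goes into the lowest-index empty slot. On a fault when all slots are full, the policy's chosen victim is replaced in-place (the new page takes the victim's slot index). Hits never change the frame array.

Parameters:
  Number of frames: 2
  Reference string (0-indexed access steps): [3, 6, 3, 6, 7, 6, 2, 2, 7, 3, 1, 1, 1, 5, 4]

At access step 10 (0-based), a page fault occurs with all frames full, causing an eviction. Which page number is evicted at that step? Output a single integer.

Answer: 7

Derivation:
Step 0: ref 3 -> FAULT, frames=[3,-]
Step 1: ref 6 -> FAULT, frames=[3,6]
Step 2: ref 3 -> HIT, frames=[3,6]
Step 3: ref 6 -> HIT, frames=[3,6]
Step 4: ref 7 -> FAULT, evict 3, frames=[7,6]
Step 5: ref 6 -> HIT, frames=[7,6]
Step 6: ref 2 -> FAULT, evict 7, frames=[2,6]
Step 7: ref 2 -> HIT, frames=[2,6]
Step 8: ref 7 -> FAULT, evict 6, frames=[2,7]
Step 9: ref 3 -> FAULT, evict 2, frames=[3,7]
Step 10: ref 1 -> FAULT, evict 7, frames=[3,1]
At step 10: evicted page 7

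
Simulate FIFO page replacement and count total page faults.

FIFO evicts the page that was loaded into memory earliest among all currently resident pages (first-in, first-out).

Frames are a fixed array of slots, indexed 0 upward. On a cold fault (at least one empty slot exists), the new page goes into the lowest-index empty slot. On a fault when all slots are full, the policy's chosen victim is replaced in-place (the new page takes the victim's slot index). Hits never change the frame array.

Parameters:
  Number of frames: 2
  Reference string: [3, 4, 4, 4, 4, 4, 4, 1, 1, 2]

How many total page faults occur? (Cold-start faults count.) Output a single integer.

Answer: 4

Derivation:
Step 0: ref 3 → FAULT, frames=[3,-]
Step 1: ref 4 → FAULT, frames=[3,4]
Step 2: ref 4 → HIT, frames=[3,4]
Step 3: ref 4 → HIT, frames=[3,4]
Step 4: ref 4 → HIT, frames=[3,4]
Step 5: ref 4 → HIT, frames=[3,4]
Step 6: ref 4 → HIT, frames=[3,4]
Step 7: ref 1 → FAULT (evict 3), frames=[1,4]
Step 8: ref 1 → HIT, frames=[1,4]
Step 9: ref 2 → FAULT (evict 4), frames=[1,2]
Total faults: 4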